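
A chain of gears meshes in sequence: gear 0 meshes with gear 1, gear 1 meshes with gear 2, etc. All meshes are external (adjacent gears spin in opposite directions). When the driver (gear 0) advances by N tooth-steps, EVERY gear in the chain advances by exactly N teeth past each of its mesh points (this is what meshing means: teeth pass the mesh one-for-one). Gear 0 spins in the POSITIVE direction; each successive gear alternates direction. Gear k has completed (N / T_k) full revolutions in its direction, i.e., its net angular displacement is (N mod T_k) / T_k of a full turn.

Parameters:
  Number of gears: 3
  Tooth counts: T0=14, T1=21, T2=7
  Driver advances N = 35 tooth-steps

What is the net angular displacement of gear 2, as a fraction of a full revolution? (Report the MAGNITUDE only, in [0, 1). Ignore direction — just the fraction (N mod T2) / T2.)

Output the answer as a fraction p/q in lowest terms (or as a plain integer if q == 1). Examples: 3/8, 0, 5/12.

Chain of 3 gears, tooth counts: [14, 21, 7]
  gear 0: T0=14, direction=positive, advance = 35 mod 14 = 7 teeth = 7/14 turn
  gear 1: T1=21, direction=negative, advance = 35 mod 21 = 14 teeth = 14/21 turn
  gear 2: T2=7, direction=positive, advance = 35 mod 7 = 0 teeth = 0/7 turn
Gear 2: 35 mod 7 = 0
Fraction = 0 / 7 = 0/1 (gcd(0,7)=7) = 0

Answer: 0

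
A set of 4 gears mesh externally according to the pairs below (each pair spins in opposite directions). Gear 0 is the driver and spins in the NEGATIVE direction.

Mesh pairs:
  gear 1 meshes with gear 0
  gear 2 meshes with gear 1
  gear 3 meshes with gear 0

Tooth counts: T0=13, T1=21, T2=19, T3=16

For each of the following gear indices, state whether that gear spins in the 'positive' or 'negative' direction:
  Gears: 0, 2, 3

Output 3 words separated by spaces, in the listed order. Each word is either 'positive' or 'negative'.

Answer: negative negative positive

Derivation:
Gear 0 (driver): negative (depth 0)
  gear 1: meshes with gear 0 -> depth 1 -> positive (opposite of gear 0)
  gear 2: meshes with gear 1 -> depth 2 -> negative (opposite of gear 1)
  gear 3: meshes with gear 0 -> depth 1 -> positive (opposite of gear 0)
Queried indices 0, 2, 3 -> negative, negative, positive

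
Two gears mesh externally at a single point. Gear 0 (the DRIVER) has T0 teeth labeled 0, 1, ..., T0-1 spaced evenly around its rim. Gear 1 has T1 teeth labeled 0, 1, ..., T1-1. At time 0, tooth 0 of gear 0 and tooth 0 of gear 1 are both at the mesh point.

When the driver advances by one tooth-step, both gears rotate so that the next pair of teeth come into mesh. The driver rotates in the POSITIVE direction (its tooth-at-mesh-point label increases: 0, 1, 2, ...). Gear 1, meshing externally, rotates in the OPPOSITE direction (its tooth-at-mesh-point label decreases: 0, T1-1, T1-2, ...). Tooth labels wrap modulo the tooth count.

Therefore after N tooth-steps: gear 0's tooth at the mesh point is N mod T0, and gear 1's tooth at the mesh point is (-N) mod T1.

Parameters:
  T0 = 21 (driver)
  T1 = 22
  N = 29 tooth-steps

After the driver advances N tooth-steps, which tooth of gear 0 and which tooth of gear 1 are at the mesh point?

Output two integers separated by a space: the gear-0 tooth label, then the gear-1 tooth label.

Gear 0 (driver, T0=21): tooth at mesh = N mod T0
  29 = 1 * 21 + 8, so 29 mod 21 = 8
  gear 0 tooth = 8
Gear 1 (driven, T1=22): tooth at mesh = (-N) mod T1
  29 = 1 * 22 + 7, so 29 mod 22 = 7
  (-29) mod 22 = (-7) mod 22 = 22 - 7 = 15
Mesh after 29 steps: gear-0 tooth 8 meets gear-1 tooth 15

Answer: 8 15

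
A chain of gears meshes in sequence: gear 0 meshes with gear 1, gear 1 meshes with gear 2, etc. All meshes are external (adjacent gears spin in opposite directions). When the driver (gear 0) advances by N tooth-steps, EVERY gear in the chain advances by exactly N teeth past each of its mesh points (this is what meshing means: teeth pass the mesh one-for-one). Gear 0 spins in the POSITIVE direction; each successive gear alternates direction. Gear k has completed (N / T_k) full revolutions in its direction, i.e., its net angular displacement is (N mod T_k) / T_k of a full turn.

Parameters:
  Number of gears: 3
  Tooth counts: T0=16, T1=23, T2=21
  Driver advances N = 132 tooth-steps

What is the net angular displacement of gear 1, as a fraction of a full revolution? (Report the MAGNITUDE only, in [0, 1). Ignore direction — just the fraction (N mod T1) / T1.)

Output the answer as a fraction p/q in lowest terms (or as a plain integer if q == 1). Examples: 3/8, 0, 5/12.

Chain of 3 gears, tooth counts: [16, 23, 21]
  gear 0: T0=16, direction=positive, advance = 132 mod 16 = 4 teeth = 4/16 turn
  gear 1: T1=23, direction=negative, advance = 132 mod 23 = 17 teeth = 17/23 turn
  gear 2: T2=21, direction=positive, advance = 132 mod 21 = 6 teeth = 6/21 turn
Gear 1: 132 mod 23 = 17
Fraction = 17 / 23 = 17/23 (gcd(17,23)=1) = 17/23

Answer: 17/23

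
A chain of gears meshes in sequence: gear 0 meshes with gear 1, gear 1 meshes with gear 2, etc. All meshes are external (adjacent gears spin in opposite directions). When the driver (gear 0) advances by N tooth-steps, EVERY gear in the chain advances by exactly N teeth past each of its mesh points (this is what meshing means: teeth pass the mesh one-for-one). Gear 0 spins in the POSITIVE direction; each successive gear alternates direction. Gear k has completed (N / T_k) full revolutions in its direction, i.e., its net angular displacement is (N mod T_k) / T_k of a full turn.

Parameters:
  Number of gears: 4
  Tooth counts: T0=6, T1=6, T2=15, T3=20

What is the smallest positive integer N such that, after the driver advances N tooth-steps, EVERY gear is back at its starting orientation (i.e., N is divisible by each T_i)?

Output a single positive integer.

Gear k returns to start when N is a multiple of T_k.
All gears at start simultaneously when N is a common multiple of [6, 6, 15, 20]; the smallest such N is lcm(6, 6, 15, 20).
Start: lcm = T0 = 6
Fold in T1=6: gcd(6, 6) = 6; lcm(6, 6) = 6 * 6 / 6 = 36 / 6 = 6
Fold in T2=15: gcd(6, 15) = 3; lcm(6, 15) = 6 * 15 / 3 = 90 / 3 = 30
Fold in T3=20: gcd(30, 20) = 10; lcm(30, 20) = 30 * 20 / 10 = 600 / 10 = 60
Full cycle length = 60

Answer: 60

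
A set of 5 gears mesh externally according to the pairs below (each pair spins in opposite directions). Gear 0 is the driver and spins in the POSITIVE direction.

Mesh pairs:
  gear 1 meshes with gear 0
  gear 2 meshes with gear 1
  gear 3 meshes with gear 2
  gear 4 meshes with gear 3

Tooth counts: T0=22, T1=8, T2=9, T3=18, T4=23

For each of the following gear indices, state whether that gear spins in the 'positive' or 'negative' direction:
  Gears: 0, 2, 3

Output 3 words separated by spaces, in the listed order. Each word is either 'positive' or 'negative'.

Answer: positive positive negative

Derivation:
Gear 0 (driver): positive (depth 0)
  gear 1: meshes with gear 0 -> depth 1 -> negative (opposite of gear 0)
  gear 2: meshes with gear 1 -> depth 2 -> positive (opposite of gear 1)
  gear 3: meshes with gear 2 -> depth 3 -> negative (opposite of gear 2)
  gear 4: meshes with gear 3 -> depth 4 -> positive (opposite of gear 3)
Queried indices 0, 2, 3 -> positive, positive, negative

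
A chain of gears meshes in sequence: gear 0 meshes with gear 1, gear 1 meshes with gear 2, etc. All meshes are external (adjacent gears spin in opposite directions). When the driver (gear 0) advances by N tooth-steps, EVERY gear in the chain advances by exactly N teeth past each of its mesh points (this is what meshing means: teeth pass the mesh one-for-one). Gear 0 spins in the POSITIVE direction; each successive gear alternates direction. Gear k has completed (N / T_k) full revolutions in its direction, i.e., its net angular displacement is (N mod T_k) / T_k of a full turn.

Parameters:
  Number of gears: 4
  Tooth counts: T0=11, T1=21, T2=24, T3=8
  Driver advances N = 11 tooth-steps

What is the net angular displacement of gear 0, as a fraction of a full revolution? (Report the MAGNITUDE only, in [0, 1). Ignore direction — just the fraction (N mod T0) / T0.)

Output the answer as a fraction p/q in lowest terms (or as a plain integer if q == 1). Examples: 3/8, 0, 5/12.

Chain of 4 gears, tooth counts: [11, 21, 24, 8]
  gear 0: T0=11, direction=positive, advance = 11 mod 11 = 0 teeth = 0/11 turn
  gear 1: T1=21, direction=negative, advance = 11 mod 21 = 11 teeth = 11/21 turn
  gear 2: T2=24, direction=positive, advance = 11 mod 24 = 11 teeth = 11/24 turn
  gear 3: T3=8, direction=negative, advance = 11 mod 8 = 3 teeth = 3/8 turn
Gear 0: 11 mod 11 = 0
Fraction = 0 / 11 = 0/1 (gcd(0,11)=11) = 0

Answer: 0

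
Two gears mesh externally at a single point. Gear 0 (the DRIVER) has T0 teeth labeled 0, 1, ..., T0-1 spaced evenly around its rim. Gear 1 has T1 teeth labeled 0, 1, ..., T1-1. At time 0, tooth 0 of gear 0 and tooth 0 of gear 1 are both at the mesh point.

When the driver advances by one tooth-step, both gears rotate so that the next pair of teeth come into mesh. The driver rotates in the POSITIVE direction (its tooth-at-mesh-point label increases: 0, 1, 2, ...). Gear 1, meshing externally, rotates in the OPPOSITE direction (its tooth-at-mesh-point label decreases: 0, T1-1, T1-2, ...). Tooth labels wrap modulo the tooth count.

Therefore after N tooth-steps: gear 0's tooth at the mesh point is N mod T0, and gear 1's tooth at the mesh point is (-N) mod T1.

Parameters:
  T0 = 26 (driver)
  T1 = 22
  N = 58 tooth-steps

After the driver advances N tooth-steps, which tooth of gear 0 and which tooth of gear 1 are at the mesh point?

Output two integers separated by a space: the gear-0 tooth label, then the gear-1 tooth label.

Gear 0 (driver, T0=26): tooth at mesh = N mod T0
  58 = 2 * 26 + 6, so 58 mod 26 = 6
  gear 0 tooth = 6
Gear 1 (driven, T1=22): tooth at mesh = (-N) mod T1
  58 = 2 * 22 + 14, so 58 mod 22 = 14
  (-58) mod 22 = (-14) mod 22 = 22 - 14 = 8
Mesh after 58 steps: gear-0 tooth 6 meets gear-1 tooth 8

Answer: 6 8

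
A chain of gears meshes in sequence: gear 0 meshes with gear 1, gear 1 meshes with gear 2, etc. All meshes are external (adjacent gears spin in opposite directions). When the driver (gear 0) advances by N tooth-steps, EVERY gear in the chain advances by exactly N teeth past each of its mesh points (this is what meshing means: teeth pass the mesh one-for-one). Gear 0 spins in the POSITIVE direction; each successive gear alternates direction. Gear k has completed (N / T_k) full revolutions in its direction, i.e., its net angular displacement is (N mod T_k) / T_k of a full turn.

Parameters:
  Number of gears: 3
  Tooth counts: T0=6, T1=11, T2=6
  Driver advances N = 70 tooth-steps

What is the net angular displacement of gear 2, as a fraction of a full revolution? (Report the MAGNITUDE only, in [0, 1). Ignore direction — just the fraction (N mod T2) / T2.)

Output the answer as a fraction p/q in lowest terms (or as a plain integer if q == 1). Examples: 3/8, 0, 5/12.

Answer: 2/3

Derivation:
Chain of 3 gears, tooth counts: [6, 11, 6]
  gear 0: T0=6, direction=positive, advance = 70 mod 6 = 4 teeth = 4/6 turn
  gear 1: T1=11, direction=negative, advance = 70 mod 11 = 4 teeth = 4/11 turn
  gear 2: T2=6, direction=positive, advance = 70 mod 6 = 4 teeth = 4/6 turn
Gear 2: 70 mod 6 = 4
Fraction = 4 / 6 = 2/3 (gcd(4,6)=2) = 2/3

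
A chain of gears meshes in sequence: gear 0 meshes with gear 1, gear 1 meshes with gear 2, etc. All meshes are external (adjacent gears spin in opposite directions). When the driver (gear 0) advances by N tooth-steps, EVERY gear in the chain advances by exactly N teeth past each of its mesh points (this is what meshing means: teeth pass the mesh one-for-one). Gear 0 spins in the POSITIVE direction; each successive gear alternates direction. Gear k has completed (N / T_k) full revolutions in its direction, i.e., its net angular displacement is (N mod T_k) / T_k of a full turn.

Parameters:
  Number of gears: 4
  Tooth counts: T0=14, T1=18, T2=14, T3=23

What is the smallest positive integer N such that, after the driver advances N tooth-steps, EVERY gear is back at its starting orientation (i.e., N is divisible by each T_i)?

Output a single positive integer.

Gear k returns to start when N is a multiple of T_k.
All gears at start simultaneously when N is a common multiple of [14, 18, 14, 23]; the smallest such N is lcm(14, 18, 14, 23).
Start: lcm = T0 = 14
Fold in T1=18: gcd(14, 18) = 2; lcm(14, 18) = 14 * 18 / 2 = 252 / 2 = 126
Fold in T2=14: gcd(126, 14) = 14; lcm(126, 14) = 126 * 14 / 14 = 1764 / 14 = 126
Fold in T3=23: gcd(126, 23) = 1; lcm(126, 23) = 126 * 23 / 1 = 2898 / 1 = 2898
Full cycle length = 2898

Answer: 2898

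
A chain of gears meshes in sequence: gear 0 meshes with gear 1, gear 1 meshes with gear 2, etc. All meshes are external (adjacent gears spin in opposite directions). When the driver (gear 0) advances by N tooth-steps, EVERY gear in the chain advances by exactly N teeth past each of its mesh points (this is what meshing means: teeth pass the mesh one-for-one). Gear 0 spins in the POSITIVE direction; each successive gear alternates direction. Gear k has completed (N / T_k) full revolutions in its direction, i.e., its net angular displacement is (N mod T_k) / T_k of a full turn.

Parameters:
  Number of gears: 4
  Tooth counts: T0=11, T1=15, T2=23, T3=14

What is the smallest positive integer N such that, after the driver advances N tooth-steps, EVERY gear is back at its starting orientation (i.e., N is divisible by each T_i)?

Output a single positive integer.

Gear k returns to start when N is a multiple of T_k.
All gears at start simultaneously when N is a common multiple of [11, 15, 23, 14]; the smallest such N is lcm(11, 15, 23, 14).
Start: lcm = T0 = 11
Fold in T1=15: gcd(11, 15) = 1; lcm(11, 15) = 11 * 15 / 1 = 165 / 1 = 165
Fold in T2=23: gcd(165, 23) = 1; lcm(165, 23) = 165 * 23 / 1 = 3795 / 1 = 3795
Fold in T3=14: gcd(3795, 14) = 1; lcm(3795, 14) = 3795 * 14 / 1 = 53130 / 1 = 53130
Full cycle length = 53130

Answer: 53130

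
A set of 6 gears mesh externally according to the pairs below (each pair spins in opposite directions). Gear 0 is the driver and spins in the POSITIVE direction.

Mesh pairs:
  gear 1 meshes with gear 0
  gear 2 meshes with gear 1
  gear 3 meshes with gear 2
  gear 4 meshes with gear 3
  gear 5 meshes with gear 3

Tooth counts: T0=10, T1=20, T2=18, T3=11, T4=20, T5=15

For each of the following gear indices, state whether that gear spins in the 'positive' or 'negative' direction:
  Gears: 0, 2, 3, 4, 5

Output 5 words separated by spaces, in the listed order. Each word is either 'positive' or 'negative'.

Gear 0 (driver): positive (depth 0)
  gear 1: meshes with gear 0 -> depth 1 -> negative (opposite of gear 0)
  gear 2: meshes with gear 1 -> depth 2 -> positive (opposite of gear 1)
  gear 3: meshes with gear 2 -> depth 3 -> negative (opposite of gear 2)
  gear 4: meshes with gear 3 -> depth 4 -> positive (opposite of gear 3)
  gear 5: meshes with gear 3 -> depth 4 -> positive (opposite of gear 3)
Queried indices 0, 2, 3, 4, 5 -> positive, positive, negative, positive, positive

Answer: positive positive negative positive positive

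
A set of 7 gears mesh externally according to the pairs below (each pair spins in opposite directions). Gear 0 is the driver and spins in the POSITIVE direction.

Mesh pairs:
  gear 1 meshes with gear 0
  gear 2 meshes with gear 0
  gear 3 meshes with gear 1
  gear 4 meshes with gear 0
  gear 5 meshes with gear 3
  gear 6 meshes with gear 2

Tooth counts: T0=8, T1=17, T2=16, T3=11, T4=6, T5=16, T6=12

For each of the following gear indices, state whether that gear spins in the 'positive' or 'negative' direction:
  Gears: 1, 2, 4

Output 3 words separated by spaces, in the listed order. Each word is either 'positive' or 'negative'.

Answer: negative negative negative

Derivation:
Gear 0 (driver): positive (depth 0)
  gear 1: meshes with gear 0 -> depth 1 -> negative (opposite of gear 0)
  gear 2: meshes with gear 0 -> depth 1 -> negative (opposite of gear 0)
  gear 3: meshes with gear 1 -> depth 2 -> positive (opposite of gear 1)
  gear 4: meshes with gear 0 -> depth 1 -> negative (opposite of gear 0)
  gear 5: meshes with gear 3 -> depth 3 -> negative (opposite of gear 3)
  gear 6: meshes with gear 2 -> depth 2 -> positive (opposite of gear 2)
Queried indices 1, 2, 4 -> negative, negative, negative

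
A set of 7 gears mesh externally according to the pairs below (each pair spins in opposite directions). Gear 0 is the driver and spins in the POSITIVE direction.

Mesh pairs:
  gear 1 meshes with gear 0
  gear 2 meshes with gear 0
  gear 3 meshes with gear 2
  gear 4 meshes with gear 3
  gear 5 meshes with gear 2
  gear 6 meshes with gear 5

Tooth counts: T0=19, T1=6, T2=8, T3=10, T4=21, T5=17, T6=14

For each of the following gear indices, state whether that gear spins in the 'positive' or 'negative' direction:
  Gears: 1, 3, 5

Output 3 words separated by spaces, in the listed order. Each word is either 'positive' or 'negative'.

Answer: negative positive positive

Derivation:
Gear 0 (driver): positive (depth 0)
  gear 1: meshes with gear 0 -> depth 1 -> negative (opposite of gear 0)
  gear 2: meshes with gear 0 -> depth 1 -> negative (opposite of gear 0)
  gear 3: meshes with gear 2 -> depth 2 -> positive (opposite of gear 2)
  gear 4: meshes with gear 3 -> depth 3 -> negative (opposite of gear 3)
  gear 5: meshes with gear 2 -> depth 2 -> positive (opposite of gear 2)
  gear 6: meshes with gear 5 -> depth 3 -> negative (opposite of gear 5)
Queried indices 1, 3, 5 -> negative, positive, positive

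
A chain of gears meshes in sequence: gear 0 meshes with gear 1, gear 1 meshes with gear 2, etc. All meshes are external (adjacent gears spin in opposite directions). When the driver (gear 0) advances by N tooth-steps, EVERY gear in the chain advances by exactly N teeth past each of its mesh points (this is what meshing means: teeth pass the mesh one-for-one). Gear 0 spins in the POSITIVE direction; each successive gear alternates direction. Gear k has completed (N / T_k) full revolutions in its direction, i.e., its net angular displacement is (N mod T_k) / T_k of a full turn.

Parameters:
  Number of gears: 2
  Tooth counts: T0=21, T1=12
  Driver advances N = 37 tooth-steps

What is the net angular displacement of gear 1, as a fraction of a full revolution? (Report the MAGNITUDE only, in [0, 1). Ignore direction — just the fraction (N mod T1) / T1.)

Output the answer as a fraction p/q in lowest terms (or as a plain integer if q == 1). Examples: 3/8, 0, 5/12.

Chain of 2 gears, tooth counts: [21, 12]
  gear 0: T0=21, direction=positive, advance = 37 mod 21 = 16 teeth = 16/21 turn
  gear 1: T1=12, direction=negative, advance = 37 mod 12 = 1 teeth = 1/12 turn
Gear 1: 37 mod 12 = 1
Fraction = 1 / 12 = 1/12 (gcd(1,12)=1) = 1/12

Answer: 1/12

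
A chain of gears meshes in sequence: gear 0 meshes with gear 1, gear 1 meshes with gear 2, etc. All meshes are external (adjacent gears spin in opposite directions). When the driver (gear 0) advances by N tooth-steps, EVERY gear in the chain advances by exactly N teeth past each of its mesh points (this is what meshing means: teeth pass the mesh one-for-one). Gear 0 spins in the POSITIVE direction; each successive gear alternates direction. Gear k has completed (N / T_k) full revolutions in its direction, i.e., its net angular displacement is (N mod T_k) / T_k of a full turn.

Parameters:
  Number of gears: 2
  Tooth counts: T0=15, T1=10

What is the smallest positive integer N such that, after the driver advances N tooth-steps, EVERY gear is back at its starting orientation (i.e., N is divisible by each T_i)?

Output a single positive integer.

Answer: 30

Derivation:
Gear k returns to start when N is a multiple of T_k.
All gears at start simultaneously when N is a common multiple of [15, 10]; the smallest such N is lcm(15, 10).
Start: lcm = T0 = 15
Fold in T1=10: gcd(15, 10) = 5; lcm(15, 10) = 15 * 10 / 5 = 150 / 5 = 30
Full cycle length = 30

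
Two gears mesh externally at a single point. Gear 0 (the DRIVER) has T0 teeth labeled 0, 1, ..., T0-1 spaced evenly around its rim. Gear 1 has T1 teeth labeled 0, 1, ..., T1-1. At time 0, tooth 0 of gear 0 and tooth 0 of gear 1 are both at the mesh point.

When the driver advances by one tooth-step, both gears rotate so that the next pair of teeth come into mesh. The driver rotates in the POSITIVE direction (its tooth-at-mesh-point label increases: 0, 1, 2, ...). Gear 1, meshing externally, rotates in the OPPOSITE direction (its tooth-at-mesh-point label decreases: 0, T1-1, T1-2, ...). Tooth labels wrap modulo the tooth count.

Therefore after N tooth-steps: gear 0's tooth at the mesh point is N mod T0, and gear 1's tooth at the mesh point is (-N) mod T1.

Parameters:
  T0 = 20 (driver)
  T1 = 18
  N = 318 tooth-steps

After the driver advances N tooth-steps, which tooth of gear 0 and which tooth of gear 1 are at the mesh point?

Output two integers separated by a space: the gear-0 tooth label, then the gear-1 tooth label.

Gear 0 (driver, T0=20): tooth at mesh = N mod T0
  318 = 15 * 20 + 18, so 318 mod 20 = 18
  gear 0 tooth = 18
Gear 1 (driven, T1=18): tooth at mesh = (-N) mod T1
  318 = 17 * 18 + 12, so 318 mod 18 = 12
  (-318) mod 18 = (-12) mod 18 = 18 - 12 = 6
Mesh after 318 steps: gear-0 tooth 18 meets gear-1 tooth 6

Answer: 18 6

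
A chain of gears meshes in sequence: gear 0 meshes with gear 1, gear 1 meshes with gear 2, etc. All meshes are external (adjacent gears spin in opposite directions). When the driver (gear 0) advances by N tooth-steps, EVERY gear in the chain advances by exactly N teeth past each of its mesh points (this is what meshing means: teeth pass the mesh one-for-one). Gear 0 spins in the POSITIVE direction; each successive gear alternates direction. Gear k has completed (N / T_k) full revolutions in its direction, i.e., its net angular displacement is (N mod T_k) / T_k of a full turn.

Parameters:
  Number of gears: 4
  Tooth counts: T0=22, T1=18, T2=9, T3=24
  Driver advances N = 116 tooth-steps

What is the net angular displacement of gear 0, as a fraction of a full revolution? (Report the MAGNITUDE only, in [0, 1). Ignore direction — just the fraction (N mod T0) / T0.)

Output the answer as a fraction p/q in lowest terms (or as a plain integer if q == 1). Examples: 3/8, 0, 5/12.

Chain of 4 gears, tooth counts: [22, 18, 9, 24]
  gear 0: T0=22, direction=positive, advance = 116 mod 22 = 6 teeth = 6/22 turn
  gear 1: T1=18, direction=negative, advance = 116 mod 18 = 8 teeth = 8/18 turn
  gear 2: T2=9, direction=positive, advance = 116 mod 9 = 8 teeth = 8/9 turn
  gear 3: T3=24, direction=negative, advance = 116 mod 24 = 20 teeth = 20/24 turn
Gear 0: 116 mod 22 = 6
Fraction = 6 / 22 = 3/11 (gcd(6,22)=2) = 3/11

Answer: 3/11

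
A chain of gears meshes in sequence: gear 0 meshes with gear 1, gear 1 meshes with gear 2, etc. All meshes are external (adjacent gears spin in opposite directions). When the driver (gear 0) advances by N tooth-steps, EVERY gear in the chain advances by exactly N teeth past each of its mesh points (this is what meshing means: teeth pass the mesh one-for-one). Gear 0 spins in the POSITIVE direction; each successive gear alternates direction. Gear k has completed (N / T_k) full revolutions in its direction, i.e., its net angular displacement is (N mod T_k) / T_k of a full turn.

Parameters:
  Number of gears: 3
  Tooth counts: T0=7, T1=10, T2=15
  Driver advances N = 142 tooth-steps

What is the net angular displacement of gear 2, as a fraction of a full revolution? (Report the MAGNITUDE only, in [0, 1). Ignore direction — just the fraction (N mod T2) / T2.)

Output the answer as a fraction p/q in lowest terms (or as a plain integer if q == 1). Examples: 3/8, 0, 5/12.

Answer: 7/15

Derivation:
Chain of 3 gears, tooth counts: [7, 10, 15]
  gear 0: T0=7, direction=positive, advance = 142 mod 7 = 2 teeth = 2/7 turn
  gear 1: T1=10, direction=negative, advance = 142 mod 10 = 2 teeth = 2/10 turn
  gear 2: T2=15, direction=positive, advance = 142 mod 15 = 7 teeth = 7/15 turn
Gear 2: 142 mod 15 = 7
Fraction = 7 / 15 = 7/15 (gcd(7,15)=1) = 7/15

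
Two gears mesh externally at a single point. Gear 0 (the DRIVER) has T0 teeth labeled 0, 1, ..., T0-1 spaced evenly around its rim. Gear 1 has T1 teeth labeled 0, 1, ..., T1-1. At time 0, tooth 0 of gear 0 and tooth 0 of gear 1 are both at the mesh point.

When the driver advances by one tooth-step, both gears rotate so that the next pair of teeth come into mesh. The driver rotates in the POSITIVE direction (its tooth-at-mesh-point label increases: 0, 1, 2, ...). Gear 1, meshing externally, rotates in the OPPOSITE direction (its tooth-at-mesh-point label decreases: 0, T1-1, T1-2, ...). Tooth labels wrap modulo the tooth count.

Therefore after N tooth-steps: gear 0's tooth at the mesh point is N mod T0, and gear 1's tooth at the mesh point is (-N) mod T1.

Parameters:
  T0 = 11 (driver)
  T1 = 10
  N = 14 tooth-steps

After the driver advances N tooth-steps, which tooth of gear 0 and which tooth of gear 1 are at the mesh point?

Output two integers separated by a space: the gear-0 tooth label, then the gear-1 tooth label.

Gear 0 (driver, T0=11): tooth at mesh = N mod T0
  14 = 1 * 11 + 3, so 14 mod 11 = 3
  gear 0 tooth = 3
Gear 1 (driven, T1=10): tooth at mesh = (-N) mod T1
  14 = 1 * 10 + 4, so 14 mod 10 = 4
  (-14) mod 10 = (-4) mod 10 = 10 - 4 = 6
Mesh after 14 steps: gear-0 tooth 3 meets gear-1 tooth 6

Answer: 3 6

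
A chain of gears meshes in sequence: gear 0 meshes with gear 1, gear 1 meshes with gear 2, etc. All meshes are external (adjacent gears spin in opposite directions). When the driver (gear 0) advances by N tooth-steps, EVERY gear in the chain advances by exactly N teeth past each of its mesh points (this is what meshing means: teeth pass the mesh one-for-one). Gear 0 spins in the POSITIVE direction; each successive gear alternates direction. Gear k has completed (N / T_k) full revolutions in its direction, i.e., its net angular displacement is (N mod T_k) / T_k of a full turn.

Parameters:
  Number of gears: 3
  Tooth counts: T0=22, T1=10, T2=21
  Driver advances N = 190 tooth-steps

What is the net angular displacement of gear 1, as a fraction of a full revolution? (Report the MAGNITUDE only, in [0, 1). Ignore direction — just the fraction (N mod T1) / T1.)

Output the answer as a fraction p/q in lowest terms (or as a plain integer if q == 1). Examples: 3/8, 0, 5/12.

Chain of 3 gears, tooth counts: [22, 10, 21]
  gear 0: T0=22, direction=positive, advance = 190 mod 22 = 14 teeth = 14/22 turn
  gear 1: T1=10, direction=negative, advance = 190 mod 10 = 0 teeth = 0/10 turn
  gear 2: T2=21, direction=positive, advance = 190 mod 21 = 1 teeth = 1/21 turn
Gear 1: 190 mod 10 = 0
Fraction = 0 / 10 = 0/1 (gcd(0,10)=10) = 0

Answer: 0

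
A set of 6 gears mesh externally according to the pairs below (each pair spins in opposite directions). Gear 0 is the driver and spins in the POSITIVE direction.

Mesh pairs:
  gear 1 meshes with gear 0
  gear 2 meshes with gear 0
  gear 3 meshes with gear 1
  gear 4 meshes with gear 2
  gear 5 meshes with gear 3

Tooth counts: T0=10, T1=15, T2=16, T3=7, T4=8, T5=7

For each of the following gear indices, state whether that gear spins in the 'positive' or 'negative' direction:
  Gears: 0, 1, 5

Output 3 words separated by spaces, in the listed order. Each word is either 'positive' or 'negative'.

Answer: positive negative negative

Derivation:
Gear 0 (driver): positive (depth 0)
  gear 1: meshes with gear 0 -> depth 1 -> negative (opposite of gear 0)
  gear 2: meshes with gear 0 -> depth 1 -> negative (opposite of gear 0)
  gear 3: meshes with gear 1 -> depth 2 -> positive (opposite of gear 1)
  gear 4: meshes with gear 2 -> depth 2 -> positive (opposite of gear 2)
  gear 5: meshes with gear 3 -> depth 3 -> negative (opposite of gear 3)
Queried indices 0, 1, 5 -> positive, negative, negative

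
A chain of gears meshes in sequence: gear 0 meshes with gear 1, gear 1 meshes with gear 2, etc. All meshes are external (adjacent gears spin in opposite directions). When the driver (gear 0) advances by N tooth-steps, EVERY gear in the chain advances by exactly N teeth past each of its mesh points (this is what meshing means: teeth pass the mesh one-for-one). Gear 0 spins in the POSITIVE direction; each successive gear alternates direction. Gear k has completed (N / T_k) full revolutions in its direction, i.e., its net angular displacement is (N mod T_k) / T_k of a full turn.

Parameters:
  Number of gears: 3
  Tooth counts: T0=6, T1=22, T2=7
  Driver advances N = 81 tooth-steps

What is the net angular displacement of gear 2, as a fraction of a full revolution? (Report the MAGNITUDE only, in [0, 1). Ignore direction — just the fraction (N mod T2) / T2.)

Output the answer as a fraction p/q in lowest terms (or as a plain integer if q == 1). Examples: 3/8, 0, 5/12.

Chain of 3 gears, tooth counts: [6, 22, 7]
  gear 0: T0=6, direction=positive, advance = 81 mod 6 = 3 teeth = 3/6 turn
  gear 1: T1=22, direction=negative, advance = 81 mod 22 = 15 teeth = 15/22 turn
  gear 2: T2=7, direction=positive, advance = 81 mod 7 = 4 teeth = 4/7 turn
Gear 2: 81 mod 7 = 4
Fraction = 4 / 7 = 4/7 (gcd(4,7)=1) = 4/7

Answer: 4/7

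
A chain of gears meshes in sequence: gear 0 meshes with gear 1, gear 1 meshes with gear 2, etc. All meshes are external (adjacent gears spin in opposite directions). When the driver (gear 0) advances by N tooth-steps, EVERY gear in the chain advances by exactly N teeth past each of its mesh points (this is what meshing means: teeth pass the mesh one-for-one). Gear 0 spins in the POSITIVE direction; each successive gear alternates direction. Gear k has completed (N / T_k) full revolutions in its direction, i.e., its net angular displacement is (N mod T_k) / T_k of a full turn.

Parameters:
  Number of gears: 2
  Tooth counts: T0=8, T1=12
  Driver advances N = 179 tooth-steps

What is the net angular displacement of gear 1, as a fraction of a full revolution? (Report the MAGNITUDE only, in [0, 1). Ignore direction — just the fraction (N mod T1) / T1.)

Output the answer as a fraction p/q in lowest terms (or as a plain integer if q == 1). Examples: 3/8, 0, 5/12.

Answer: 11/12

Derivation:
Chain of 2 gears, tooth counts: [8, 12]
  gear 0: T0=8, direction=positive, advance = 179 mod 8 = 3 teeth = 3/8 turn
  gear 1: T1=12, direction=negative, advance = 179 mod 12 = 11 teeth = 11/12 turn
Gear 1: 179 mod 12 = 11
Fraction = 11 / 12 = 11/12 (gcd(11,12)=1) = 11/12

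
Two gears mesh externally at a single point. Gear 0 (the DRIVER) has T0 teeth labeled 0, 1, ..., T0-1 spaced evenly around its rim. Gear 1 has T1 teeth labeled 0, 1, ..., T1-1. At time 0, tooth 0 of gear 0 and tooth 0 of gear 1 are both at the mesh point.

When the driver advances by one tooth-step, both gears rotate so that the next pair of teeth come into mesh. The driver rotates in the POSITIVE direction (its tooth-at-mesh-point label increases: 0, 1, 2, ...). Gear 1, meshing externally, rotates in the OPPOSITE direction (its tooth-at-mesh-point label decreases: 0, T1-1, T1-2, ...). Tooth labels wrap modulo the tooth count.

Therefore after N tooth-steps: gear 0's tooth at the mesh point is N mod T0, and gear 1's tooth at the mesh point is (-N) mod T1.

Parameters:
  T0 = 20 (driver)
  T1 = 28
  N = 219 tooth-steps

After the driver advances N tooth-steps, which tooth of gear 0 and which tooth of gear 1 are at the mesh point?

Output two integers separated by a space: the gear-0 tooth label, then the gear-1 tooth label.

Answer: 19 5

Derivation:
Gear 0 (driver, T0=20): tooth at mesh = N mod T0
  219 = 10 * 20 + 19, so 219 mod 20 = 19
  gear 0 tooth = 19
Gear 1 (driven, T1=28): tooth at mesh = (-N) mod T1
  219 = 7 * 28 + 23, so 219 mod 28 = 23
  (-219) mod 28 = (-23) mod 28 = 28 - 23 = 5
Mesh after 219 steps: gear-0 tooth 19 meets gear-1 tooth 5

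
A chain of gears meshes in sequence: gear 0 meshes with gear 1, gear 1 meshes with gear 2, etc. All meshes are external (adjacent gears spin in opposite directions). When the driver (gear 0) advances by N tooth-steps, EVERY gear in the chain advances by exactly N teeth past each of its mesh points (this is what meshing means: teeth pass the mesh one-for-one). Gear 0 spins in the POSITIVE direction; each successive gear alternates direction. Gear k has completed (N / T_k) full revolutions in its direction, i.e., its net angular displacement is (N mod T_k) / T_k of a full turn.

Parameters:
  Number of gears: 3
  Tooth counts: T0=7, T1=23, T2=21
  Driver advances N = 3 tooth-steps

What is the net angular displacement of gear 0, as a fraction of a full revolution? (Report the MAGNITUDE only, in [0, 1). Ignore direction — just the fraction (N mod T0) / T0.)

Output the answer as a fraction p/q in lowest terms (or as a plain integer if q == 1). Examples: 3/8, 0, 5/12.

Chain of 3 gears, tooth counts: [7, 23, 21]
  gear 0: T0=7, direction=positive, advance = 3 mod 7 = 3 teeth = 3/7 turn
  gear 1: T1=23, direction=negative, advance = 3 mod 23 = 3 teeth = 3/23 turn
  gear 2: T2=21, direction=positive, advance = 3 mod 21 = 3 teeth = 3/21 turn
Gear 0: 3 mod 7 = 3
Fraction = 3 / 7 = 3/7 (gcd(3,7)=1) = 3/7

Answer: 3/7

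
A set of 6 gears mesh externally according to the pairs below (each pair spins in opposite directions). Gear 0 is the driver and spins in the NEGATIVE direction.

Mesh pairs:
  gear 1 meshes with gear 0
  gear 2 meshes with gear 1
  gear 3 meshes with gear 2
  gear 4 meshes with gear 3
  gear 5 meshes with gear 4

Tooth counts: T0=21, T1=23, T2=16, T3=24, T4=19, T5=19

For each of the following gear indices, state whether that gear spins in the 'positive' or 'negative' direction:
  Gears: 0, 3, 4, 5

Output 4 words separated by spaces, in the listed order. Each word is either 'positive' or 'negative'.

Answer: negative positive negative positive

Derivation:
Gear 0 (driver): negative (depth 0)
  gear 1: meshes with gear 0 -> depth 1 -> positive (opposite of gear 0)
  gear 2: meshes with gear 1 -> depth 2 -> negative (opposite of gear 1)
  gear 3: meshes with gear 2 -> depth 3 -> positive (opposite of gear 2)
  gear 4: meshes with gear 3 -> depth 4 -> negative (opposite of gear 3)
  gear 5: meshes with gear 4 -> depth 5 -> positive (opposite of gear 4)
Queried indices 0, 3, 4, 5 -> negative, positive, negative, positive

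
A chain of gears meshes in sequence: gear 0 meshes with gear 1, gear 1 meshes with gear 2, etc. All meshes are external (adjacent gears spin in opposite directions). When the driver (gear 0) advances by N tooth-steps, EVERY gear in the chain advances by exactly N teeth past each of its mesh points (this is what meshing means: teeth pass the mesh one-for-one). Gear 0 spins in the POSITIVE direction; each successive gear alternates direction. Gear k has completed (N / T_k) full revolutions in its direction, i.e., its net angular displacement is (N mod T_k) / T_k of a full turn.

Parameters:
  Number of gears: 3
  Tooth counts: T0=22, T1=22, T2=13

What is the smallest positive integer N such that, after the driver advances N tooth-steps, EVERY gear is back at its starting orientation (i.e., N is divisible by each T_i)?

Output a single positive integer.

Gear k returns to start when N is a multiple of T_k.
All gears at start simultaneously when N is a common multiple of [22, 22, 13]; the smallest such N is lcm(22, 22, 13).
Start: lcm = T0 = 22
Fold in T1=22: gcd(22, 22) = 22; lcm(22, 22) = 22 * 22 / 22 = 484 / 22 = 22
Fold in T2=13: gcd(22, 13) = 1; lcm(22, 13) = 22 * 13 / 1 = 286 / 1 = 286
Full cycle length = 286

Answer: 286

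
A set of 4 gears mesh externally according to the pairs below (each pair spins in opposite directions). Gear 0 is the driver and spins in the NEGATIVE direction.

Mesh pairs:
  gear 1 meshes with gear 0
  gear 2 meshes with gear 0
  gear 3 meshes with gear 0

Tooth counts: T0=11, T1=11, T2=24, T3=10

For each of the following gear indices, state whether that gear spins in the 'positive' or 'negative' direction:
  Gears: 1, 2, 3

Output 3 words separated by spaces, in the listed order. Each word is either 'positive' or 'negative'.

Answer: positive positive positive

Derivation:
Gear 0 (driver): negative (depth 0)
  gear 1: meshes with gear 0 -> depth 1 -> positive (opposite of gear 0)
  gear 2: meshes with gear 0 -> depth 1 -> positive (opposite of gear 0)
  gear 3: meshes with gear 0 -> depth 1 -> positive (opposite of gear 0)
Queried indices 1, 2, 3 -> positive, positive, positive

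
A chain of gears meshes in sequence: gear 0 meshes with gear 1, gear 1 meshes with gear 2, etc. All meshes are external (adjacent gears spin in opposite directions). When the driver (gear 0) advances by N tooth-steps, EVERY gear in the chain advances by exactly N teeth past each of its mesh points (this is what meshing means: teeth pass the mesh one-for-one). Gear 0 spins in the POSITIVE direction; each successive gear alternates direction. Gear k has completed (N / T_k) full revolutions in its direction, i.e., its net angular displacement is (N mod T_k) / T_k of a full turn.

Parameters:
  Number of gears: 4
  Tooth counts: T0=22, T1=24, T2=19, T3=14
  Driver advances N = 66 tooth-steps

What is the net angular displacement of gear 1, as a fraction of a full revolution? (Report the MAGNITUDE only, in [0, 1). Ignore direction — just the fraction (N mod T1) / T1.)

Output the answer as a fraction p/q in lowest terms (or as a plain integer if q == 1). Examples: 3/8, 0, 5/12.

Answer: 3/4

Derivation:
Chain of 4 gears, tooth counts: [22, 24, 19, 14]
  gear 0: T0=22, direction=positive, advance = 66 mod 22 = 0 teeth = 0/22 turn
  gear 1: T1=24, direction=negative, advance = 66 mod 24 = 18 teeth = 18/24 turn
  gear 2: T2=19, direction=positive, advance = 66 mod 19 = 9 teeth = 9/19 turn
  gear 3: T3=14, direction=negative, advance = 66 mod 14 = 10 teeth = 10/14 turn
Gear 1: 66 mod 24 = 18
Fraction = 18 / 24 = 3/4 (gcd(18,24)=6) = 3/4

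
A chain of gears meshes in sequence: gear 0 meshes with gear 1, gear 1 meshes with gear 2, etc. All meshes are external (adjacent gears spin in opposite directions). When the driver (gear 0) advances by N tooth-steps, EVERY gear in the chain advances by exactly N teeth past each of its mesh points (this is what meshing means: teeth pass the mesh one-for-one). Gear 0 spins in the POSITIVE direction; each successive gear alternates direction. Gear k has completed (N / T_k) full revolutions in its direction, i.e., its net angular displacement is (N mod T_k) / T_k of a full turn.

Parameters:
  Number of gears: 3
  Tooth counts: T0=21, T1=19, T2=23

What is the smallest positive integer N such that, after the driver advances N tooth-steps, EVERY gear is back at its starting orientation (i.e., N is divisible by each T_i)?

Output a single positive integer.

Answer: 9177

Derivation:
Gear k returns to start when N is a multiple of T_k.
All gears at start simultaneously when N is a common multiple of [21, 19, 23]; the smallest such N is lcm(21, 19, 23).
Start: lcm = T0 = 21
Fold in T1=19: gcd(21, 19) = 1; lcm(21, 19) = 21 * 19 / 1 = 399 / 1 = 399
Fold in T2=23: gcd(399, 23) = 1; lcm(399, 23) = 399 * 23 / 1 = 9177 / 1 = 9177
Full cycle length = 9177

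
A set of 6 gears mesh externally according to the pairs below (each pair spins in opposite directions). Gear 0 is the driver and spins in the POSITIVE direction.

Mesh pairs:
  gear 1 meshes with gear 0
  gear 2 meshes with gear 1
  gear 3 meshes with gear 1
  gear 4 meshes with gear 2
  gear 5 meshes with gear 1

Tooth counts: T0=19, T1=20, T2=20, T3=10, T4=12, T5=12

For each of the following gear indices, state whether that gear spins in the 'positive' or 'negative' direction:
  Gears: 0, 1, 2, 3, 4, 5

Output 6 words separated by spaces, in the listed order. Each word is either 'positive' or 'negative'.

Gear 0 (driver): positive (depth 0)
  gear 1: meshes with gear 0 -> depth 1 -> negative (opposite of gear 0)
  gear 2: meshes with gear 1 -> depth 2 -> positive (opposite of gear 1)
  gear 3: meshes with gear 1 -> depth 2 -> positive (opposite of gear 1)
  gear 4: meshes with gear 2 -> depth 3 -> negative (opposite of gear 2)
  gear 5: meshes with gear 1 -> depth 2 -> positive (opposite of gear 1)
Queried indices 0, 1, 2, 3, 4, 5 -> positive, negative, positive, positive, negative, positive

Answer: positive negative positive positive negative positive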